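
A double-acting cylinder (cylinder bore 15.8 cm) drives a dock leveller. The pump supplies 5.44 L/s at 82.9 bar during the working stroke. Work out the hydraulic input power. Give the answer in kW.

W ≈ 45.1 kW

Hydraulic power = P × Q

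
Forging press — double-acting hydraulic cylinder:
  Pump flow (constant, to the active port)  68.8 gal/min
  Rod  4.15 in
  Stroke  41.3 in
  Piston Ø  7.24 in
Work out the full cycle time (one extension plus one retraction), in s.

t ≈ 10.7 s

Cap-side area A_cap = π/4 × (7.24 in)² = 41.17 in^2
Rod-side annular area A_ann = π/4 × (7.24² − 4.15²) = 27.64 in^2
t_ext = A_cap·L/Q = 6.419 s
t_ret = A_ann·L/Q = 4.310 s
t_cycle = t_ext + t_ret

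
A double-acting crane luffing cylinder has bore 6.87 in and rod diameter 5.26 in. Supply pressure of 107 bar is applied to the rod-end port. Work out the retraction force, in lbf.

Rod-side annular area A_ann = π/4 × (6.87² − 5.26²) = 15.34 in^2
On retraction the pressure acts on the annular area (bore minus rod).
F = P × A_ann

F ≈ 23800 lbf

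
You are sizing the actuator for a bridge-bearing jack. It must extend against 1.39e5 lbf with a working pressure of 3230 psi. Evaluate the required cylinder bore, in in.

Extension force acts on the full piston face: F = P × (π/4)D².
D = √(4F / (πP)) = √(4 × 1.39e5 lbf / (π × 3230 psi))

D ≈ 7.40 in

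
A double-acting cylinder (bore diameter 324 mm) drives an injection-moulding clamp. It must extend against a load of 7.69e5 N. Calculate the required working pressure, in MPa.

P ≈ 9.33 MPa

Cap-side area A_cap = π/4 × (324 mm)² = 82450 mm^2
P = F / A = 7.69e5 N / A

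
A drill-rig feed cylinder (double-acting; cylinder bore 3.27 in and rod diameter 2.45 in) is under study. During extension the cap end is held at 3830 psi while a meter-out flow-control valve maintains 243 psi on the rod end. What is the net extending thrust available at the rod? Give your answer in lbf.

F ≈ 31300 lbf

Cap-side area A_cap = π/4 × (3.27 in)² = 8.398 in^2
Rod-side annular area A_ann = π/4 × (3.27² − 2.45²) = 3.684 in^2
Net thrust = P_cap·A_cap − P_rod·A_ann = 32170 lbf − 895.2 lbf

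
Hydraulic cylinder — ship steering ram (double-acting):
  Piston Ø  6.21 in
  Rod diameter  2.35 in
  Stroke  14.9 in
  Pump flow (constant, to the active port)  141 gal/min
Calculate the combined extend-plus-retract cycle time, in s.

Cap-side area A_cap = π/4 × (6.21 in)² = 30.29 in^2
Rod-side annular area A_ann = π/4 × (6.21² − 2.35²) = 25.95 in^2
t_ext = A_cap·L/Q = 0.8313 s
t_ret = A_ann·L/Q = 0.7123 s
t_cycle = t_ext + t_ret

t ≈ 1.54 s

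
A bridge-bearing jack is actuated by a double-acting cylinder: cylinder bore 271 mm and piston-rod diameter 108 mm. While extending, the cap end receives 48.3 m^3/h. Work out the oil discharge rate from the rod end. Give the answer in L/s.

Q_out ≈ 11.3 L/s

Cap-side area A_cap = π/4 × (271 mm)² = 57680 mm^2
Rod-side annular area A_ann = π/4 × (271² − 108²) = 48520 mm^2
Piston speed v = Q_in/A_cap; rod-end outflow Q_out = v × A_ann = Q_in × A_ann/A_cap.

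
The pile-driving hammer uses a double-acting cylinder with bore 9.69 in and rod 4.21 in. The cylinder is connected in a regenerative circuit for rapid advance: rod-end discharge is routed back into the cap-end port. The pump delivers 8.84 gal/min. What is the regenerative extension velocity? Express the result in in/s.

In regeneration the rod-end outflow joins the pump flow into the cap end, so the net volume the pump must supply per unit advance equals the rod cross-section area.
Rod cross-section A_rod = π/4 × (4.21 in)² = 13.92 in^2
v = Q_pump / A_rod

v ≈ 2.44 in/s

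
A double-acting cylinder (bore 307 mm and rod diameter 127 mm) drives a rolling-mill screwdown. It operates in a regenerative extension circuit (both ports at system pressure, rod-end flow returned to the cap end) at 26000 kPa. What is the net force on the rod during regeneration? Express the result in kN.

F ≈ 329 kN

With equal pressure on both faces, forces on the annular region cancel; the net push is pressure × rod cross-section.
Rod cross-section A_rod = π/4 × (127 mm)² = 12670 mm^2
F = P × A_rod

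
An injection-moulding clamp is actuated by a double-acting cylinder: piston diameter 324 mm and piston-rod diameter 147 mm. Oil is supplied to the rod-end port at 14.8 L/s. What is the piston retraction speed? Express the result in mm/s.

v ≈ 226 mm/s

Rod-side annular area A_ann = π/4 × (324² − 147²) = 65480 mm^2
Flow into the rod-end port fills the annular volume.
v = Q / A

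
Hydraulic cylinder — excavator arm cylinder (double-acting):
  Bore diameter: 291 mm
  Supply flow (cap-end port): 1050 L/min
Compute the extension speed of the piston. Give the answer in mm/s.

Cap-side area A_cap = π/4 × (291 mm)² = 66510 mm^2
v = Q / A

v ≈ 263 mm/s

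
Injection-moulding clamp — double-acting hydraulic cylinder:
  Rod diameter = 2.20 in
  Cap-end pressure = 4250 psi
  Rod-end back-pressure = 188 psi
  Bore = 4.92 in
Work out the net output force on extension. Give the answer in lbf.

Cap-side area A_cap = π/4 × (4.92 in)² = 19.01 in^2
Rod-side annular area A_ann = π/4 × (4.92² − 2.20²) = 15.21 in^2
Net thrust = P_cap·A_cap − P_rod·A_ann = 80800 lbf − 2860 lbf

F ≈ 77900 lbf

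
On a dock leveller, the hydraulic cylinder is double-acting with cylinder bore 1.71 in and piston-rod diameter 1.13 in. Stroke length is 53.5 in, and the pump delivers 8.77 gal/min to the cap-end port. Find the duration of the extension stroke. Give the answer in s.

t ≈ 3.64 s

Cap-side area A_cap = π/4 × (1.71 in)² = 2.297 in^2
Swept volume V = A × L; t = V / Q = A·L / Q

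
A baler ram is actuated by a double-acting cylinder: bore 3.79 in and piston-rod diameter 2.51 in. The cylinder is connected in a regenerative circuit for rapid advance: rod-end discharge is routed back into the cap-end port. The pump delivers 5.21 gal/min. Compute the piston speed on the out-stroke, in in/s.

v ≈ 4.05 in/s

In regeneration the rod-end outflow joins the pump flow into the cap end, so the net volume the pump must supply per unit advance equals the rod cross-section area.
Rod cross-section A_rod = π/4 × (2.51 in)² = 4.948 in^2
v = Q_pump / A_rod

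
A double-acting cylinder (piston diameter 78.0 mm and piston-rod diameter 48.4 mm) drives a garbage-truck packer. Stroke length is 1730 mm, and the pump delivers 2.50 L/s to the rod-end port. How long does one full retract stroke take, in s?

Rod-side annular area A_ann = π/4 × (78.0² − 48.4²) = 2939 mm^2
Swept volume V = A × L; t = V / Q = A·L / Q

t ≈ 2.03 s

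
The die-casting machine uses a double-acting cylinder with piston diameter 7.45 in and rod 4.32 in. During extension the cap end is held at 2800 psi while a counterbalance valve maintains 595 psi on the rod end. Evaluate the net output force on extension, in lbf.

Cap-side area A_cap = π/4 × (7.45 in)² = 43.59 in^2
Rod-side annular area A_ann = π/4 × (7.45² − 4.32²) = 28.93 in^2
Net thrust = P_cap·A_cap − P_rod·A_ann = 1.221e5 lbf − 17220 lbf

F ≈ 1.05e5 lbf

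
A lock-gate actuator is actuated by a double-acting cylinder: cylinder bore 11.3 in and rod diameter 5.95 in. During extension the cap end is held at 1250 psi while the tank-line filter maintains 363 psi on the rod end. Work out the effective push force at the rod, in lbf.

Cap-side area A_cap = π/4 × (11.3 in)² = 100.3 in^2
Rod-side annular area A_ann = π/4 × (11.3² − 5.95²) = 72.48 in^2
Net thrust = P_cap·A_cap − P_rod·A_ann = 1.254e5 lbf − 26310 lbf

F ≈ 99000 lbf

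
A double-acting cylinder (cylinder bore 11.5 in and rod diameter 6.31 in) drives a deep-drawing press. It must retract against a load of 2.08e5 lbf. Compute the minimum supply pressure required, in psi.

Rod-side annular area A_ann = π/4 × (11.5² − 6.31²) = 72.60 in^2
Retraction: pressure acts on the annular area.
P = F / A = 2.08e5 lbf / A

P ≈ 2870 psi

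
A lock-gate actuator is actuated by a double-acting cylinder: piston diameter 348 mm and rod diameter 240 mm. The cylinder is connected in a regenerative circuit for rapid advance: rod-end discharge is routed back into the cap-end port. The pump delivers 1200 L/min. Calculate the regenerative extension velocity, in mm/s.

v ≈ 442 mm/s

In regeneration the rod-end outflow joins the pump flow into the cap end, so the net volume the pump must supply per unit advance equals the rod cross-section area.
Rod cross-section A_rod = π/4 × (240 mm)² = 45240 mm^2
v = Q_pump / A_rod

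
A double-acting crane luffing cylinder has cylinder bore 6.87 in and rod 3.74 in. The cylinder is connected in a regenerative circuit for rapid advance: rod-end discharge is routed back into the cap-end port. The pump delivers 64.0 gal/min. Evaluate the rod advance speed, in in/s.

In regeneration the rod-end outflow joins the pump flow into the cap end, so the net volume the pump must supply per unit advance equals the rod cross-section area.
Rod cross-section A_rod = π/4 × (3.74 in)² = 10.99 in^2
v = Q_pump / A_rod

v ≈ 22.4 in/s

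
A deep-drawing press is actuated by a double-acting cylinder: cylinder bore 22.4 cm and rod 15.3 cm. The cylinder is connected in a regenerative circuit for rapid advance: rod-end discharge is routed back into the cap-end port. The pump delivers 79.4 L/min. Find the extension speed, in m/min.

v ≈ 4.32 m/min

In regeneration the rod-end outflow joins the pump flow into the cap end, so the net volume the pump must supply per unit advance equals the rod cross-section area.
Rod cross-section A_rod = π/4 × (15.3 cm)² = 183.9 cm^2
v = Q_pump / A_rod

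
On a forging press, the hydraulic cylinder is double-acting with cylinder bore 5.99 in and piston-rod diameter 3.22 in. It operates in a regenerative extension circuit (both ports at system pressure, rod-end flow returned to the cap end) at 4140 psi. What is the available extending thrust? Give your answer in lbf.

F ≈ 33700 lbf

With equal pressure on both faces, forces on the annular region cancel; the net push is pressure × rod cross-section.
Rod cross-section A_rod = π/4 × (3.22 in)² = 8.143 in^2
F = P × A_rod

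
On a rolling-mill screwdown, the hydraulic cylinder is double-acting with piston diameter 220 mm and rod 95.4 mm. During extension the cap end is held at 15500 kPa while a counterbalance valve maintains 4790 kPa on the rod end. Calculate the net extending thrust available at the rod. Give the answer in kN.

Cap-side area A_cap = π/4 × (220 mm)² = 38010 mm^2
Rod-side annular area A_ann = π/4 × (220² − 95.4²) = 30870 mm^2
Net thrust = P_cap·A_cap − P_rod·A_ann = 589.2 kN − 147.8 kN

F ≈ 441 kN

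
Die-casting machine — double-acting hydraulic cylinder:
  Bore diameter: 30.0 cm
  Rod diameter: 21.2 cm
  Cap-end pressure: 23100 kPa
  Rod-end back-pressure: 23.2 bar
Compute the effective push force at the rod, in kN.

Cap-side area A_cap = π/4 × (30.0 cm)² = 706.9 cm^2
Rod-side annular area A_ann = π/4 × (30.0² − 21.2²) = 353.9 cm^2
Net thrust = P_cap·A_cap − P_rod·A_ann = 1633 kN − 82.10 kN

F ≈ 1550 kN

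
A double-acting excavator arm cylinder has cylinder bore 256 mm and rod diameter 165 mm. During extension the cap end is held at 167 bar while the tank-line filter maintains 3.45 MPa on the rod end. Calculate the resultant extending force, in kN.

Cap-side area A_cap = π/4 × (256 mm)² = 51470 mm^2
Rod-side annular area A_ann = π/4 × (256² − 165²) = 30090 mm^2
Net thrust = P_cap·A_cap − P_rod·A_ann = 859.6 kN − 103.8 kN

F ≈ 756 kN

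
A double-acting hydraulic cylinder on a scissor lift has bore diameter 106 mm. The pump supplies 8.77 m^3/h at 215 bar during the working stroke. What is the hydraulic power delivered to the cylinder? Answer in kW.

W ≈ 52.4 kW

Hydraulic power = P × Q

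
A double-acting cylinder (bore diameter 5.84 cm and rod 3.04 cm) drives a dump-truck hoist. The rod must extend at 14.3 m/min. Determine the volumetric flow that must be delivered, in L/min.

Cap-side area A_cap = π/4 × (5.84 cm)² = 26.79 cm^2
Q = A × v

Q ≈ 38.3 L/min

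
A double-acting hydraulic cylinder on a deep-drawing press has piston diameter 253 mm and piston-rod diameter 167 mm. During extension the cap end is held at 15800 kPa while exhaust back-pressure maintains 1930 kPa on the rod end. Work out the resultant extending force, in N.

F ≈ 7.40e5 N

Cap-side area A_cap = π/4 × (253 mm)² = 50270 mm^2
Rod-side annular area A_ann = π/4 × (253² − 167²) = 28370 mm^2
Net thrust = P_cap·A_cap − P_rod·A_ann = 7.943e5 N − 54750 N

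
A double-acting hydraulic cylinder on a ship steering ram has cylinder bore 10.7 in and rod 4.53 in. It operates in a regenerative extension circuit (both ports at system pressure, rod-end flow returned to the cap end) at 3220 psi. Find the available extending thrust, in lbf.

With equal pressure on both faces, forces on the annular region cancel; the net push is pressure × rod cross-section.
Rod cross-section A_rod = π/4 × (4.53 in)² = 16.12 in^2
F = P × A_rod

F ≈ 51900 lbf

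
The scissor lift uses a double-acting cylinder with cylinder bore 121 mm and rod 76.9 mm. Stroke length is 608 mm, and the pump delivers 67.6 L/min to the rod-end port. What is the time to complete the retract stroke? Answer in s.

Rod-side annular area A_ann = π/4 × (121² − 76.9²) = 6854 mm^2
Swept volume V = A × L; t = V / Q = A·L / Q

t ≈ 3.70 s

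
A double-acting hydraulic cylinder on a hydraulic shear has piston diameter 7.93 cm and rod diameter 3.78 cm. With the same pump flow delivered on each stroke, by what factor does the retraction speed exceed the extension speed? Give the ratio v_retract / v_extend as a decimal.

Cap-side area A_cap = π/4 × (7.93 cm)² = 49.39 cm^2
Rod-side annular area A_ann = π/4 × (7.93² − 3.78²) = 38.17 cm^2
For equal Q, v ∝ 1/A, so v_ret/v_ext = A_cap/A_ann.

v_ret/v_ext ≈ 1.29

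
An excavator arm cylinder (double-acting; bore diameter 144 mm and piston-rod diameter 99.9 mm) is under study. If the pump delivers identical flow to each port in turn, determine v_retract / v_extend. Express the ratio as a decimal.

Cap-side area A_cap = π/4 × (144 mm)² = 16290 mm^2
Rod-side annular area A_ann = π/4 × (144² − 99.9²) = 8448 mm^2
For equal Q, v ∝ 1/A, so v_ret/v_ext = A_cap/A_ann.

v_ret/v_ext ≈ 1.93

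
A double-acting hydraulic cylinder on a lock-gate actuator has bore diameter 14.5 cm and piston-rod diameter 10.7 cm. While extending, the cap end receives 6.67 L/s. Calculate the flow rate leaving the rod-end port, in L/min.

Q_out ≈ 182 L/min

Cap-side area A_cap = π/4 × (14.5 cm)² = 165.1 cm^2
Rod-side annular area A_ann = π/4 × (14.5² − 10.7²) = 75.21 cm^2
Piston speed v = Q_in/A_cap; rod-end outflow Q_out = v × A_ann = Q_in × A_ann/A_cap.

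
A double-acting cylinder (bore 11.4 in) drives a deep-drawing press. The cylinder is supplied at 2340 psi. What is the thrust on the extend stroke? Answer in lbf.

Cap-side area A_cap = π/4 × (11.4 in)² = 102.1 in^2
F = P × A_cap = 2340 psi × A_cap

F ≈ 2.39e5 lbf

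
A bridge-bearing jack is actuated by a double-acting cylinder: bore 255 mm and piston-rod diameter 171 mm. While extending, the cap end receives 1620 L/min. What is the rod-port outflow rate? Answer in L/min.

Cap-side area A_cap = π/4 × (255 mm)² = 51070 mm^2
Rod-side annular area A_ann = π/4 × (255² − 171²) = 28100 mm^2
Piston speed v = Q_in/A_cap; rod-end outflow Q_out = v × A_ann = Q_in × A_ann/A_cap.

Q_out ≈ 892 L/min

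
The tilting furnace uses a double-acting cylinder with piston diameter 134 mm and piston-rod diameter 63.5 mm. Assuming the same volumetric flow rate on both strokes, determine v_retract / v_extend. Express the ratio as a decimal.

v_ret/v_ext ≈ 1.29

Cap-side area A_cap = π/4 × (134 mm)² = 14100 mm^2
Rod-side annular area A_ann = π/4 × (134² − 63.5²) = 10940 mm^2
For equal Q, v ∝ 1/A, so v_ret/v_ext = A_cap/A_ann.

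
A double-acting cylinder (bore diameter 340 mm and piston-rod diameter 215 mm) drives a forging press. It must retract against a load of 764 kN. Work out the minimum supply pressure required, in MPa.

Rod-side annular area A_ann = π/4 × (340² − 215²) = 54490 mm^2
Retraction: pressure acts on the annular area.
P = F / A = 764 kN / A

P ≈ 14.0 MPa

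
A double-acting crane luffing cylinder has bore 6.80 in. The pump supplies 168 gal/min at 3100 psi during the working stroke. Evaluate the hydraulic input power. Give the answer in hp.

W ≈ 304 hp

Hydraulic power = P × Q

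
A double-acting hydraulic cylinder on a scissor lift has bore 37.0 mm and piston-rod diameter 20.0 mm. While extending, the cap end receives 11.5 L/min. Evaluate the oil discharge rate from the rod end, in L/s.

Q_out ≈ 0.136 L/s

Cap-side area A_cap = π/4 × (37.0 mm)² = 1075 mm^2
Rod-side annular area A_ann = π/4 × (37.0² − 20.0²) = 761.1 mm^2
Piston speed v = Q_in/A_cap; rod-end outflow Q_out = v × A_ann = Q_in × A_ann/A_cap.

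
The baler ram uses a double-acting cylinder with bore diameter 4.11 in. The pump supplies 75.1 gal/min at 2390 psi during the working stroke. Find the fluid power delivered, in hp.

Hydraulic power = P × Q

W ≈ 105 hp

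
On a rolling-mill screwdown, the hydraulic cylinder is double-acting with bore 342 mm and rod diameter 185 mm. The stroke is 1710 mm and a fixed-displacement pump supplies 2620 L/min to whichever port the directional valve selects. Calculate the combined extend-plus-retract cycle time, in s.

Cap-side area A_cap = π/4 × (342 mm)² = 91860 mm^2
Rod-side annular area A_ann = π/4 × (342² − 185²) = 64980 mm^2
t_ext = A_cap·L/Q = 3.597 s
t_ret = A_ann·L/Q = 2.545 s
t_cycle = t_ext + t_ret

t ≈ 6.14 s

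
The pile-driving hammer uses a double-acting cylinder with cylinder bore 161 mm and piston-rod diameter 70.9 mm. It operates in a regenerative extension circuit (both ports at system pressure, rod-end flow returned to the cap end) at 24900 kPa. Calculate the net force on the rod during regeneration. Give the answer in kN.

With equal pressure on both faces, forces on the annular region cancel; the net push is pressure × rod cross-section.
Rod cross-section A_rod = π/4 × (70.9 mm)² = 3948 mm^2
F = P × A_rod

F ≈ 98.3 kN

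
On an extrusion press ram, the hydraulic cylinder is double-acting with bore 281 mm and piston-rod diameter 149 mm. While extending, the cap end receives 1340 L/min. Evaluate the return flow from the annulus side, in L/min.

Cap-side area A_cap = π/4 × (281 mm)² = 62020 mm^2
Rod-side annular area A_ann = π/4 × (281² − 149²) = 44580 mm^2
Piston speed v = Q_in/A_cap; rod-end outflow Q_out = v × A_ann = Q_in × A_ann/A_cap.

Q_out ≈ 963 L/min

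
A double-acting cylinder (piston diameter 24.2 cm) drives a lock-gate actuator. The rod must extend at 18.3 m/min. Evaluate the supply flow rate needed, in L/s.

Q ≈ 14.0 L/s

Cap-side area A_cap = π/4 × (24.2 cm)² = 460.0 cm^2
Q = A × v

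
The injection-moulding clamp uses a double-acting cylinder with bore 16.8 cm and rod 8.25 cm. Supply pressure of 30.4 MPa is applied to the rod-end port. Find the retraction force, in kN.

Rod-side annular area A_ann = π/4 × (16.8² − 8.25²) = 168.2 cm^2
On retraction the pressure acts on the annular area (bore minus rod).
F = P × A_ann

F ≈ 511 kN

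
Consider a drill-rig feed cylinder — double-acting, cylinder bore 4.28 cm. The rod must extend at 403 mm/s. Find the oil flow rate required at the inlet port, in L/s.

Q ≈ 0.580 L/s

Cap-side area A_cap = π/4 × (4.28 cm)² = 14.39 cm^2
Q = A × v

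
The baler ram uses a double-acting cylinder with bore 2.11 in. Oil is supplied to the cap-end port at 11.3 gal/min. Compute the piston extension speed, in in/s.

Cap-side area A_cap = π/4 × (2.11 in)² = 3.497 in^2
v = Q / A

v ≈ 12.4 in/s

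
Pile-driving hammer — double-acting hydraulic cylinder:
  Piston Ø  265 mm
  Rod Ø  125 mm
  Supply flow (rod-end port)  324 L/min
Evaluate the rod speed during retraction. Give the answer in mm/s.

v ≈ 126 mm/s

Rod-side annular area A_ann = π/4 × (265² − 125²) = 42880 mm^2
Flow into the rod-end port fills the annular volume.
v = Q / A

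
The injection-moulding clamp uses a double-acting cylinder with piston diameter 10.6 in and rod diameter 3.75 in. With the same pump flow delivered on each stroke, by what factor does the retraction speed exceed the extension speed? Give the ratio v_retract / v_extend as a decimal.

v_ret/v_ext ≈ 1.14

Cap-side area A_cap = π/4 × (10.6 in)² = 88.25 in^2
Rod-side annular area A_ann = π/4 × (10.6² − 3.75²) = 77.20 in^2
For equal Q, v ∝ 1/A, so v_ret/v_ext = A_cap/A_ann.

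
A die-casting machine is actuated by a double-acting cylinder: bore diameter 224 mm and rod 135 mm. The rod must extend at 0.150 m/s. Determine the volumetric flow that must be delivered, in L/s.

Cap-side area A_cap = π/4 × (224 mm)² = 39410 mm^2
Q = A × v

Q ≈ 5.91 L/s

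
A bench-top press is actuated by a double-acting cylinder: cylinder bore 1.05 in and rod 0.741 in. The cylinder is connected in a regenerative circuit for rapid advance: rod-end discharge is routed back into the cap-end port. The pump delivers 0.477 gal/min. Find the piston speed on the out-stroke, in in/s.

In regeneration the rod-end outflow joins the pump flow into the cap end, so the net volume the pump must supply per unit advance equals the rod cross-section area.
Rod cross-section A_rod = π/4 × (0.741 in)² = 0.4312 in^2
v = Q_pump / A_rod

v ≈ 4.26 in/s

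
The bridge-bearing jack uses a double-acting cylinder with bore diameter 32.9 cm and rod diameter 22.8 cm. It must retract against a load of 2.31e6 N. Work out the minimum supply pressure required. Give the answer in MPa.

P ≈ 52.3 MPa

Rod-side annular area A_ann = π/4 × (32.9² − 22.8²) = 441.8 cm^2
Retraction: pressure acts on the annular area.
P = F / A = 2.31e6 N / A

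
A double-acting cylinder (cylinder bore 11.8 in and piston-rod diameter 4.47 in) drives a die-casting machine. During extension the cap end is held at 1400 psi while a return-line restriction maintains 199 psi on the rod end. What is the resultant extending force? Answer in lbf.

Cap-side area A_cap = π/4 × (11.8 in)² = 109.4 in^2
Rod-side annular area A_ann = π/4 × (11.8² − 4.47²) = 93.67 in^2
Net thrust = P_cap·A_cap − P_rod·A_ann = 1.531e5 lbf − 18640 lbf

F ≈ 1.34e5 lbf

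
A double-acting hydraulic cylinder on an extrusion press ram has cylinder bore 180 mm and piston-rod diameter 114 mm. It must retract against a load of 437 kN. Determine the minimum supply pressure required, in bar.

Rod-side annular area A_ann = π/4 × (180² − 114²) = 15240 mm^2
Retraction: pressure acts on the annular area.
P = F / A = 437 kN / A

P ≈ 287 bar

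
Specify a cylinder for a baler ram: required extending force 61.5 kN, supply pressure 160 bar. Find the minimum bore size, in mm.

Extension force acts on the full piston face: F = P × (π/4)D².
D = √(4F / (πP)) = √(4 × 61.5 kN / (π × 160 bar))

D ≈ 70.0 mm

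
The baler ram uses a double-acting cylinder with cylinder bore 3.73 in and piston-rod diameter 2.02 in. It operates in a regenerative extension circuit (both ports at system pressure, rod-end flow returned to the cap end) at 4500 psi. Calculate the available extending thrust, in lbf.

F ≈ 14400 lbf

With equal pressure on both faces, forces on the annular region cancel; the net push is pressure × rod cross-section.
Rod cross-section A_rod = π/4 × (2.02 in)² = 3.205 in^2
F = P × A_rod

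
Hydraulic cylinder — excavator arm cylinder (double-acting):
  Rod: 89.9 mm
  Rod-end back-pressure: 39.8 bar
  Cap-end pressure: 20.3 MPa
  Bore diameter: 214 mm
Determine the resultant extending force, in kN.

Cap-side area A_cap = π/4 × (214 mm)² = 35970 mm^2
Rod-side annular area A_ann = π/4 × (214² − 89.9²) = 29620 mm^2
Net thrust = P_cap·A_cap − P_rod·A_ann = 730.2 kN − 117.9 kN

F ≈ 612 kN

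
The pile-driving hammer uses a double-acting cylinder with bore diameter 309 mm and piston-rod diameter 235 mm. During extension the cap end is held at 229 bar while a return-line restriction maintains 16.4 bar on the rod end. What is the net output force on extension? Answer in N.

Cap-side area A_cap = π/4 × (309 mm)² = 74990 mm^2
Rod-side annular area A_ann = π/4 × (309² − 235²) = 31620 mm^2
Net thrust = P_cap·A_cap − P_rod·A_ann = 1.717e6 N − 51850 N

F ≈ 1.67e6 N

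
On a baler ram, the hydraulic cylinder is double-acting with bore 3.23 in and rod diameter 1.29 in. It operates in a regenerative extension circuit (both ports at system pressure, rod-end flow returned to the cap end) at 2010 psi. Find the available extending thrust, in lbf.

F ≈ 2630 lbf

With equal pressure on both faces, forces on the annular region cancel; the net push is pressure × rod cross-section.
Rod cross-section A_rod = π/4 × (1.29 in)² = 1.307 in^2
F = P × A_rod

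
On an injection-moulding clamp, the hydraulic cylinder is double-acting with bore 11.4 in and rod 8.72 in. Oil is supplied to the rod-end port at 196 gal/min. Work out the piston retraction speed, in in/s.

Rod-side annular area A_ann = π/4 × (11.4² − 8.72²) = 42.35 in^2
Flow into the rod-end port fills the annular volume.
v = Q / A

v ≈ 17.8 in/s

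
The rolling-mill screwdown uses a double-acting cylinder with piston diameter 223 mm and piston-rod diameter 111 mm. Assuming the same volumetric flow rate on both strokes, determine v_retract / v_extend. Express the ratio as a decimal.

v_ret/v_ext ≈ 1.33

Cap-side area A_cap = π/4 × (223 mm)² = 39060 mm^2
Rod-side annular area A_ann = π/4 × (223² − 111²) = 29380 mm^2
For equal Q, v ∝ 1/A, so v_ret/v_ext = A_cap/A_ann.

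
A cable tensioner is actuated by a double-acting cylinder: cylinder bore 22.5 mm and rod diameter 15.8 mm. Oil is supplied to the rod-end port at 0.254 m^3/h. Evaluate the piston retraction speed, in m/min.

Rod-side annular area A_ann = π/4 × (22.5² − 15.8²) = 201.5 mm^2
Flow into the rod-end port fills the annular volume.
v = Q / A

v ≈ 21.0 m/min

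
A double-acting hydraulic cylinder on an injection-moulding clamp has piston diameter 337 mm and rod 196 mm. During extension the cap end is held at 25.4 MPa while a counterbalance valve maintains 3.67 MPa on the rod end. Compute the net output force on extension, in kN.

Cap-side area A_cap = π/4 × (337 mm)² = 89200 mm^2
Rod-side annular area A_ann = π/4 × (337² − 196²) = 59030 mm^2
Net thrust = P_cap·A_cap − P_rod·A_ann = 2266 kN − 216.6 kN

F ≈ 2050 kN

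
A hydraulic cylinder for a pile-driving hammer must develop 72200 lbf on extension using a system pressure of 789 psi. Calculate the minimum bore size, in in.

D ≈ 10.8 in

Extension force acts on the full piston face: F = P × (π/4)D².
D = √(4F / (πP)) = √(4 × 72200 lbf / (π × 789 psi))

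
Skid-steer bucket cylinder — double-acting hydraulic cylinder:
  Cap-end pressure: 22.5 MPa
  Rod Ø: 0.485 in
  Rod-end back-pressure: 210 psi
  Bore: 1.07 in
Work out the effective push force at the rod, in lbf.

F ≈ 2780 lbf

Cap-side area A_cap = π/4 × (1.07 in)² = 0.8992 in^2
Rod-side annular area A_ann = π/4 × (1.07² − 0.485²) = 0.7145 in^2
Net thrust = P_cap·A_cap − P_rod·A_ann = 2934 lbf − 150.0 lbf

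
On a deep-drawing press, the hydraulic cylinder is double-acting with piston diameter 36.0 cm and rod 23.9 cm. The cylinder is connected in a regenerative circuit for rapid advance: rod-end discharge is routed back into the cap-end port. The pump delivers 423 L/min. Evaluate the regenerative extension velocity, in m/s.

In regeneration the rod-end outflow joins the pump flow into the cap end, so the net volume the pump must supply per unit advance equals the rod cross-section area.
Rod cross-section A_rod = π/4 × (23.9 cm)² = 448.6 cm^2
v = Q_pump / A_rod

v ≈ 0.157 m/s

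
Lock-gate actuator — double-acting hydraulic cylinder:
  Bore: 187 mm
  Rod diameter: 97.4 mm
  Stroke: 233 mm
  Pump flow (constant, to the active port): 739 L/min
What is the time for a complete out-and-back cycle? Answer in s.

t ≈ 0.898 s

Cap-side area A_cap = π/4 × (187 mm)² = 27460 mm^2
Rod-side annular area A_ann = π/4 × (187² − 97.4²) = 20010 mm^2
t_ext = A_cap·L/Q = 0.5196 s
t_ret = A_ann·L/Q = 0.3786 s
t_cycle = t_ext + t_ret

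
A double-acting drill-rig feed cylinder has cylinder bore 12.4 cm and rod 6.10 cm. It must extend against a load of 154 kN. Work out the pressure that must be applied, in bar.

P ≈ 128 bar

Cap-side area A_cap = π/4 × (12.4 cm)² = 120.8 cm^2
P = F / A = 154 kN / A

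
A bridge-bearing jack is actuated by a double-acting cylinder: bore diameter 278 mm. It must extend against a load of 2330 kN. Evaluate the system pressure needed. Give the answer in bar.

P ≈ 384 bar

Cap-side area A_cap = π/4 × (278 mm)² = 60700 mm^2
P = F / A = 2330 kN / A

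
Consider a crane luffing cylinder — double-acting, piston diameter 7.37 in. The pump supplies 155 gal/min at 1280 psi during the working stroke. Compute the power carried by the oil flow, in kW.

Hydraulic power = P × Q

W ≈ 86.3 kW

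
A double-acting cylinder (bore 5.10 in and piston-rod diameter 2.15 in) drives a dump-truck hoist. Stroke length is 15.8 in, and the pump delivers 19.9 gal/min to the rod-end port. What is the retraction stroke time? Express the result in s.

Rod-side annular area A_ann = π/4 × (5.10² − 2.15²) = 16.80 in^2
Swept volume V = A × L; t = V / Q = A·L / Q

t ≈ 3.46 s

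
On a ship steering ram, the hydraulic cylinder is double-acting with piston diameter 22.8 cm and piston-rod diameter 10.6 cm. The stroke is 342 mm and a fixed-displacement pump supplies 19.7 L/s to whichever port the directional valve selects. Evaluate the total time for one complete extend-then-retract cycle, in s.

t ≈ 1.26 s

Cap-side area A_cap = π/4 × (22.8 cm)² = 408.3 cm^2
Rod-side annular area A_ann = π/4 × (22.8² − 10.6²) = 320.0 cm^2
t_ext = A_cap·L/Q = 0.7088 s
t_ret = A_ann·L/Q = 0.5556 s
t_cycle = t_ext + t_ret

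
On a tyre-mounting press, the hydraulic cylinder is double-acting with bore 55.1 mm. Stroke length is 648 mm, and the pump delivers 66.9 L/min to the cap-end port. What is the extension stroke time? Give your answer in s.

t ≈ 1.39 s

Cap-side area A_cap = π/4 × (55.1 mm)² = 2384 mm^2
Swept volume V = A × L; t = V / Q = A·L / Q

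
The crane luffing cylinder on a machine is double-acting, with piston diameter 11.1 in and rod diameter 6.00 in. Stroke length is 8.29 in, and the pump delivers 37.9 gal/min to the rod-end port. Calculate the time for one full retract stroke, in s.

t ≈ 3.89 s

Rod-side annular area A_ann = π/4 × (11.1² − 6.00²) = 68.49 in^2
Swept volume V = A × L; t = V / Q = A·L / Q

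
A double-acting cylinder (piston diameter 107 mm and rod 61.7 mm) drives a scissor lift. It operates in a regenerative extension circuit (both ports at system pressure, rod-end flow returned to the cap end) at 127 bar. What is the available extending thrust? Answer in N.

F ≈ 38000 N

With equal pressure on both faces, forces on the annular region cancel; the net push is pressure × rod cross-section.
Rod cross-section A_rod = π/4 × (61.7 mm)² = 2990 mm^2
F = P × A_rod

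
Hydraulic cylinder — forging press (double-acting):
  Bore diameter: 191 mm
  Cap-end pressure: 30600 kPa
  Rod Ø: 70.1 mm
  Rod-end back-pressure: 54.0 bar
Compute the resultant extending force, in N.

F ≈ 7.43e5 N

Cap-side area A_cap = π/4 × (191 mm)² = 28650 mm^2
Rod-side annular area A_ann = π/4 × (191² − 70.1²) = 24790 mm^2
Net thrust = P_cap·A_cap − P_rod·A_ann = 8.768e5 N − 1.339e5 N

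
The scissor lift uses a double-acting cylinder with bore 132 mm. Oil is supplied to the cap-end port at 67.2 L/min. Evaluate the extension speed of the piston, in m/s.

Cap-side area A_cap = π/4 × (132 mm)² = 13680 mm^2
v = Q / A

v ≈ 0.0818 m/s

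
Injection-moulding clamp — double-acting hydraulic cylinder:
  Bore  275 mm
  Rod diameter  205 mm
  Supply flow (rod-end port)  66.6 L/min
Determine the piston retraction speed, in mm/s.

Rod-side annular area A_ann = π/4 × (275² − 205²) = 26390 mm^2
Flow into the rod-end port fills the annular volume.
v = Q / A

v ≈ 42.1 mm/s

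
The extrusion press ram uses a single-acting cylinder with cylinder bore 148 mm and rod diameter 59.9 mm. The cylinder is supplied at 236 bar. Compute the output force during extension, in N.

F ≈ 4.06e5 N

Cap-side area A_cap = π/4 × (148 mm)² = 17200 mm^2
F = P × A_cap = 236 bar × A_cap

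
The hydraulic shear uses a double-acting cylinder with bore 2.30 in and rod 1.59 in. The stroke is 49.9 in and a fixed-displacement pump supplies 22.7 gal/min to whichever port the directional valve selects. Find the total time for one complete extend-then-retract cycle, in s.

Cap-side area A_cap = π/4 × (2.30 in)² = 4.155 in^2
Rod-side annular area A_ann = π/4 × (2.30² − 1.59²) = 2.169 in^2
t_ext = A_cap·L/Q = 2.372 s
t_ret = A_ann·L/Q = 1.239 s
t_cycle = t_ext + t_ret

t ≈ 3.61 s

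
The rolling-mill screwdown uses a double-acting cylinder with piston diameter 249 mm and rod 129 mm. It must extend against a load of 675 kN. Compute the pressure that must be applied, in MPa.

P ≈ 13.9 MPa

Cap-side area A_cap = π/4 × (249 mm)² = 48700 mm^2
P = F / A = 675 kN / A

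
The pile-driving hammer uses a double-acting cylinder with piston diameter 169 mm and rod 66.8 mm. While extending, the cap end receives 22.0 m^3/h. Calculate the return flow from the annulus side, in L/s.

Q_out ≈ 5.16 L/s

Cap-side area A_cap = π/4 × (169 mm)² = 22430 mm^2
Rod-side annular area A_ann = π/4 × (169² − 66.8²) = 18930 mm^2
Piston speed v = Q_in/A_cap; rod-end outflow Q_out = v × A_ann = Q_in × A_ann/A_cap.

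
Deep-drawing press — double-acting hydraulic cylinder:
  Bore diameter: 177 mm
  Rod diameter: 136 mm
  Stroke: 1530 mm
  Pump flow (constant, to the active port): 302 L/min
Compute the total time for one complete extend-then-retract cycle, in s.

Cap-side area A_cap = π/4 × (177 mm)² = 24610 mm^2
Rod-side annular area A_ann = π/4 × (177² − 136²) = 10080 mm^2
t_ext = A_cap·L/Q = 7.479 s
t_ret = A_ann·L/Q = 3.064 s
t_cycle = t_ext + t_ret

t ≈ 10.5 s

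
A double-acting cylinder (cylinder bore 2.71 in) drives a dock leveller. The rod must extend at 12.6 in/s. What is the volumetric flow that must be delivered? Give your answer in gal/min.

Q ≈ 18.9 gal/min

Cap-side area A_cap = π/4 × (2.71 in)² = 5.768 in^2
Q = A × v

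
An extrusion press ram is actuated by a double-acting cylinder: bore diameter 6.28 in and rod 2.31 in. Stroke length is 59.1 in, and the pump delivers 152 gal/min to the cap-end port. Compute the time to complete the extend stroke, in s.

t ≈ 3.13 s

Cap-side area A_cap = π/4 × (6.28 in)² = 30.97 in^2
Swept volume V = A × L; t = V / Q = A·L / Q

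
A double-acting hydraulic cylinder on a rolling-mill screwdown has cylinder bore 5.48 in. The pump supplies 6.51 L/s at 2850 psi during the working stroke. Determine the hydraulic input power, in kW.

W ≈ 128 kW

Hydraulic power = P × Q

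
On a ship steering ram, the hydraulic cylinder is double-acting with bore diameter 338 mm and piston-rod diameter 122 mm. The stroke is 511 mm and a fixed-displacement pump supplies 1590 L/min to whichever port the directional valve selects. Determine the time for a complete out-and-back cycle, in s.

Cap-side area A_cap = π/4 × (338 mm)² = 89730 mm^2
Rod-side annular area A_ann = π/4 × (338² − 122²) = 78040 mm^2
t_ext = A_cap·L/Q = 1.730 s
t_ret = A_ann·L/Q = 1.505 s
t_cycle = t_ext + t_ret

t ≈ 3.24 s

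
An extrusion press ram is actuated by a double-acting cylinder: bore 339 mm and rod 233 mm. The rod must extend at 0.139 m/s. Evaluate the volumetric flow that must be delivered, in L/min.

Cap-side area A_cap = π/4 × (339 mm)² = 90260 mm^2
Q = A × v

Q ≈ 753 L/min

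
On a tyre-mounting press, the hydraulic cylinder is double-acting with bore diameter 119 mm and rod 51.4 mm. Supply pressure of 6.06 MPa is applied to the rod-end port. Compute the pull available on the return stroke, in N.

F ≈ 54800 N

Rod-side annular area A_ann = π/4 × (119² − 51.4²) = 9047 mm^2
On retraction the pressure acts on the annular area (bore minus rod).
F = P × A_ann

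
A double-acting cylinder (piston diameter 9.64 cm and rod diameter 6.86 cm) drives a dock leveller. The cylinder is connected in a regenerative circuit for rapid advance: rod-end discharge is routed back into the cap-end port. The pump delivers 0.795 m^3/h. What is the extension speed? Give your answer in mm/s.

In regeneration the rod-end outflow joins the pump flow into the cap end, so the net volume the pump must supply per unit advance equals the rod cross-section area.
Rod cross-section A_rod = π/4 × (6.86 cm)² = 36.96 cm^2
v = Q_pump / A_rod

v ≈ 59.7 mm/s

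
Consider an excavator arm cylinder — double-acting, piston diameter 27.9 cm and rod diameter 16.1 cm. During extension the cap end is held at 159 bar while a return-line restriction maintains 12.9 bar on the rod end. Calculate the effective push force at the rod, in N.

F ≈ 9.19e5 N

Cap-side area A_cap = π/4 × (27.9 cm)² = 611.4 cm^2
Rod-side annular area A_ann = π/4 × (27.9² − 16.1²) = 407.8 cm^2
Net thrust = P_cap·A_cap − P_rod·A_ann = 9.721e5 N − 52600 N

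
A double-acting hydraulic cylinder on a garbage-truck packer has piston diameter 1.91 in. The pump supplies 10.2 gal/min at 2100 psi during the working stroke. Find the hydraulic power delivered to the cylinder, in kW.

W ≈ 9.32 kW

Hydraulic power = P × Q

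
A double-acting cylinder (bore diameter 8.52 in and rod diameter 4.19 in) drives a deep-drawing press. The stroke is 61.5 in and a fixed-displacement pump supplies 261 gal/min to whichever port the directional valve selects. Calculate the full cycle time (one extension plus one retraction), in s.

Cap-side area A_cap = π/4 × (8.52 in)² = 57.01 in^2
Rod-side annular area A_ann = π/4 × (8.52² − 4.19²) = 43.22 in^2
t_ext = A_cap·L/Q = 3.489 s
t_ret = A_ann·L/Q = 2.645 s
t_cycle = t_ext + t_ret

t ≈ 6.13 s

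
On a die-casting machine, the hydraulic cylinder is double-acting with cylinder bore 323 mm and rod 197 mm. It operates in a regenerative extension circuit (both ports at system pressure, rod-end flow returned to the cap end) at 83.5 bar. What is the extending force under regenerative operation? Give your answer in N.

With equal pressure on both faces, forces on the annular region cancel; the net push is pressure × rod cross-section.
Rod cross-section A_rod = π/4 × (197 mm)² = 30480 mm^2
F = P × A_rod

F ≈ 2.55e5 N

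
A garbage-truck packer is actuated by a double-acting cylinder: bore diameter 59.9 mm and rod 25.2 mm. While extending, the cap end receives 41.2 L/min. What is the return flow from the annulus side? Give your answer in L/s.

Cap-side area A_cap = π/4 × (59.9 mm)² = 2818 mm^2
Rod-side annular area A_ann = π/4 × (59.9² − 25.2²) = 2319 mm^2
Piston speed v = Q_in/A_cap; rod-end outflow Q_out = v × A_ann = Q_in × A_ann/A_cap.

Q_out ≈ 0.565 L/s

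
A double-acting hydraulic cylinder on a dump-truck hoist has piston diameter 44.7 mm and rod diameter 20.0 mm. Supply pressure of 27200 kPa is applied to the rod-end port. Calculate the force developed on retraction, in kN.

F ≈ 34.1 kN

Rod-side annular area A_ann = π/4 × (44.7² − 20.0²) = 1255 mm^2
On retraction the pressure acts on the annular area (bore minus rod).
F = P × A_ann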